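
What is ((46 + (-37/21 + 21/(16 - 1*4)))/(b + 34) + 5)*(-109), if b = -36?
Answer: 329507/168 ≈ 1961.4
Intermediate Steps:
((46 + (-37/21 + 21/(16 - 1*4)))/(b + 34) + 5)*(-109) = ((46 + (-37/21 + 21/(16 - 1*4)))/(-36 + 34) + 5)*(-109) = ((46 + (-37*1/21 + 21/(16 - 4)))/(-2) + 5)*(-109) = ((46 + (-37/21 + 21/12))*(-1/2) + 5)*(-109) = ((46 + (-37/21 + 21*(1/12)))*(-1/2) + 5)*(-109) = ((46 + (-37/21 + 7/4))*(-1/2) + 5)*(-109) = ((46 - 1/84)*(-1/2) + 5)*(-109) = ((3863/84)*(-1/2) + 5)*(-109) = (-3863/168 + 5)*(-109) = -3023/168*(-109) = 329507/168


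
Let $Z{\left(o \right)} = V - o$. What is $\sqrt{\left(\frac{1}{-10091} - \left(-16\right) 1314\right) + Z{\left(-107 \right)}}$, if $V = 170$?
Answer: $\frac{\sqrt{2169044203490}}{10091} \approx 145.95$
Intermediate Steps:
$Z{\left(o \right)} = 170 - o$
$\sqrt{\left(\frac{1}{-10091} - \left(-16\right) 1314\right) + Z{\left(-107 \right)}} = \sqrt{\left(\frac{1}{-10091} - \left(-16\right) 1314\right) + \left(170 - -107\right)} = \sqrt{\left(- \frac{1}{10091} - -21024\right) + \left(170 + 107\right)} = \sqrt{\left(- \frac{1}{10091} + 21024\right) + 277} = \sqrt{\frac{212153183}{10091} + 277} = \sqrt{\frac{214948390}{10091}} = \frac{\sqrt{2169044203490}}{10091}$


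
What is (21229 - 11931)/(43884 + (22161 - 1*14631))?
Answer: 4649/25707 ≈ 0.18085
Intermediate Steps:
(21229 - 11931)/(43884 + (22161 - 1*14631)) = 9298/(43884 + (22161 - 14631)) = 9298/(43884 + 7530) = 9298/51414 = 9298*(1/51414) = 4649/25707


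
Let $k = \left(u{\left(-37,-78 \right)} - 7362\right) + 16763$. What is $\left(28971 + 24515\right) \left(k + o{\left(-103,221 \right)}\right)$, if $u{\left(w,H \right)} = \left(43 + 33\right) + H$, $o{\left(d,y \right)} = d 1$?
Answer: $497205856$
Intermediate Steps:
$o{\left(d,y \right)} = d$
$u{\left(w,H \right)} = 76 + H$
$k = 9399$ ($k = \left(\left(76 - 78\right) - 7362\right) + 16763 = \left(-2 - 7362\right) + 16763 = -7364 + 16763 = 9399$)
$\left(28971 + 24515\right) \left(k + o{\left(-103,221 \right)}\right) = \left(28971 + 24515\right) \left(9399 - 103\right) = 53486 \cdot 9296 = 497205856$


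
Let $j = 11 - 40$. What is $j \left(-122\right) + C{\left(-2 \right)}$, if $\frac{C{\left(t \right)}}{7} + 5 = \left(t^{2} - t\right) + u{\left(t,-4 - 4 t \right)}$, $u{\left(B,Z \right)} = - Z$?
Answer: $3517$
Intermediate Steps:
$C{\left(t \right)} = -7 + 7 t^{2} + 21 t$ ($C{\left(t \right)} = -35 + 7 \left(\left(t^{2} - t\right) - \left(-4 - 4 t\right)\right) = -35 + 7 \left(\left(t^{2} - t\right) + \left(4 + 4 t\right)\right) = -35 + 7 \left(4 + t^{2} + 3 t\right) = -35 + \left(28 + 7 t^{2} + 21 t\right) = -7 + 7 t^{2} + 21 t$)
$j = -29$
$j \left(-122\right) + C{\left(-2 \right)} = \left(-29\right) \left(-122\right) + \left(-7 + 7 \left(-2\right)^{2} + 21 \left(-2\right)\right) = 3538 - 21 = 3517$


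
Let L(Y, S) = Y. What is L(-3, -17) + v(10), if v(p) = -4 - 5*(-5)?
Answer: 18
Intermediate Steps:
v(p) = 21 (v(p) = -4 + 25 = 21)
L(-3, -17) + v(10) = -3 + 21 = 18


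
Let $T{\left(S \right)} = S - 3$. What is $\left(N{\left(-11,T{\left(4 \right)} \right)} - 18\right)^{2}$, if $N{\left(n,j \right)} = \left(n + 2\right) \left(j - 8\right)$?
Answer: $2025$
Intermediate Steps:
$T{\left(S \right)} = -3 + S$
$N{\left(n,j \right)} = \left(-8 + j\right) \left(2 + n\right)$ ($N{\left(n,j \right)} = \left(2 + n\right) \left(-8 + j\right) = \left(-8 + j\right) \left(2 + n\right)$)
$\left(N{\left(-11,T{\left(4 \right)} \right)} - 18\right)^{2} = \left(\left(-16 - -88 + 2 \left(-3 + 4\right) + \left(-3 + 4\right) \left(-11\right)\right) - 18\right)^{2} = \left(\left(-16 + 88 + 2 \cdot 1 + 1 \left(-11\right)\right) - 18\right)^{2} = \left(\left(-16 + 88 + 2 - 11\right) - 18\right)^{2} = \left(63 - 18\right)^{2} = 45^{2} = 2025$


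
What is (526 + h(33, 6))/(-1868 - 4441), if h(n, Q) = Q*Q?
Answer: -562/6309 ≈ -0.089079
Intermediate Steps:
h(n, Q) = Q²
(526 + h(33, 6))/(-1868 - 4441) = (526 + 6²)/(-1868 - 4441) = (526 + 36)/(-6309) = 562*(-1/6309) = -562/6309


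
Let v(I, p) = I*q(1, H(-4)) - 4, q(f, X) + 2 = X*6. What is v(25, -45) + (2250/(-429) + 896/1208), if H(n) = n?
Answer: -14219056/21593 ≈ -658.50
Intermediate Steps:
q(f, X) = -2 + 6*X (q(f, X) = -2 + X*6 = -2 + 6*X)
v(I, p) = -4 - 26*I (v(I, p) = I*(-2 + 6*(-4)) - 4 = I*(-2 - 24) - 4 = I*(-26) - 4 = -26*I - 4 = -4 - 26*I)
v(25, -45) + (2250/(-429) + 896/1208) = (-4 - 26*25) + (2250/(-429) + 896/1208) = (-4 - 650) + (2250*(-1/429) + 896*(1/1208)) = -654 + (-750/143 + 112/151) = -654 - 97234/21593 = -14219056/21593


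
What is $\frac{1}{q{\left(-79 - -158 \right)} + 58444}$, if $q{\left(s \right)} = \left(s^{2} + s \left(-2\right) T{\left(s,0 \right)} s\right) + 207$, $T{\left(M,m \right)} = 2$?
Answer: $\frac{1}{39928} \approx 2.5045 \cdot 10^{-5}$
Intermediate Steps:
$q{\left(s \right)} = 207 - 3 s^{2}$ ($q{\left(s \right)} = \left(s^{2} + s \left(-2\right) 2 s\right) + 207 = \left(s^{2} + - 2 s 2 s\right) + 207 = \left(s^{2} + - 4 s s\right) + 207 = \left(s^{2} - 4 s^{2}\right) + 207 = - 3 s^{2} + 207 = 207 - 3 s^{2}$)
$\frac{1}{q{\left(-79 - -158 \right)} + 58444} = \frac{1}{\left(207 - 3 \left(-79 - -158\right)^{2}\right) + 58444} = \frac{1}{\left(207 - 3 \left(-79 + 158\right)^{2}\right) + 58444} = \frac{1}{\left(207 - 3 \cdot 79^{2}\right) + 58444} = \frac{1}{\left(207 - 18723\right) + 58444} = \frac{1}{-18516 + 58444} = \frac{1}{39928}$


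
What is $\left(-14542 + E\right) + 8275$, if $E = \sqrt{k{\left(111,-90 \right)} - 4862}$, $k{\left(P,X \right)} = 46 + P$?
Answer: $-6267 + i \sqrt{4705} \approx -6267.0 + 68.593 i$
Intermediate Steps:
$E = i \sqrt{4705}$ ($E = \sqrt{\left(46 + 111\right) - 4862} = \sqrt{157 - 4862} = \sqrt{-4705} = i \sqrt{4705} \approx 68.593 i$)
$\left(-14542 + E\right) + 8275 = \left(-14542 + i \sqrt{4705}\right) + 8275 = -6267 + i \sqrt{4705}$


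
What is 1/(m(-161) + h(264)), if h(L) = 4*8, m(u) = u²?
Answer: 1/25953 ≈ 3.8531e-5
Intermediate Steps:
h(L) = 32
1/(m(-161) + h(264)) = 1/((-161)² + 32) = 1/(25921 + 32) = 1/25953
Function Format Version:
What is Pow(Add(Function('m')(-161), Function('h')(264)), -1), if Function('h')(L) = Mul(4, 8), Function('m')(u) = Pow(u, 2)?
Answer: Rational(1, 25953) ≈ 3.8531e-5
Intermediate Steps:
Function('h')(L) = 32
Pow(Add(Function('m')(-161), Function('h')(264)), -1) = Pow(Add(Pow(-161, 2), 32), -1) = Pow(Add(25921, 32), -1) = Pow(25953, -1) = Rational(1, 25953)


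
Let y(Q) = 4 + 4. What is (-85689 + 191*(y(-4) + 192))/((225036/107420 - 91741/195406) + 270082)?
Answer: -467550867290/2659096492023 ≈ -0.17583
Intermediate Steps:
y(Q) = 8
(-85689 + 191*(y(-4) + 192))/((225036/107420 - 91741/195406) + 270082) = (-85689 + 191*(8 + 192))/((225036/107420 - 91741/195406) + 270082) = (-85689 + 191*200)/((225036*(1/107420) - 91741*1/195406) + 270082) = (-85689 + 38200)/((56259/26855 - 91741/195406) + 270082) = -47489/(208040039/127990930 + 270082) = -47489/34568254396299/127990930 = -47489*127990930/34568254396299 = -467550867290/2659096492023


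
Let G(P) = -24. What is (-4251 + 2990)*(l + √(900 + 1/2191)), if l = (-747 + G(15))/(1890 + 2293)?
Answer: 972231/4183 - 1261*√4320435091/2191 ≈ -37598.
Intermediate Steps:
l = -771/4183 (l = (-747 - 24)/(1890 + 2293) = -771/4183 ≈ -0.18432)
(-4251 + 2990)*(l + √(900 + 1/2191)) = (-4251 + 2990)*(-771/4183 + √(900 + 1/2191)) = -1261*(-771/4183 + √(900 + 1/2191)) = -1261*(-771/4183 + √(1971901/2191)) = -1261*(-771/4183 + √4320435091/2191) = 972231/4183 - 1261*√4320435091/2191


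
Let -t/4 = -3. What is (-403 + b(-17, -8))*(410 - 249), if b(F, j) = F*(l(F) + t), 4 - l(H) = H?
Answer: -155204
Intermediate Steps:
t = 12 (t = -4*(-3) = 12)
l(H) = 4 - H
b(F, j) = F*(16 - F) (b(F, j) = F*((4 - F) + 12) = F*(16 - F))
(-403 + b(-17, -8))*(410 - 249) = (-403 - 17*(16 - 1*(-17)))*(410 - 249) = (-403 - 17*(16 + 17))*161 = (-403 - 17*33)*161 = (-403 - 561)*161 = -964*161 = -155204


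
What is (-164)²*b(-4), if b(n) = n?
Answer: -107584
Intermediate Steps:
(-164)²*b(-4) = (-164)²*(-4) = 26896*(-4) = -107584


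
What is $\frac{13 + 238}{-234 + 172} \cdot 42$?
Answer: $- \frac{5271}{31} \approx -170.03$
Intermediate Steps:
$\frac{13 + 238}{-234 + 172} \cdot 42 = \frac{251}{-62} \cdot 42 = 251 \left(- \frac{1}{62}\right) 42 = \left(- \frac{251}{62}\right) 42 = - \frac{5271}{31}$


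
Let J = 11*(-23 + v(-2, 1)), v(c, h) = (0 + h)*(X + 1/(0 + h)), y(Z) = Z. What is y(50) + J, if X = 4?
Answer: -148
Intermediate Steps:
v(c, h) = h*(4 + 1/h) (v(c, h) = (0 + h)*(4 + 1/(0 + h)) = h*(4 + 1/h))
J = -198 (J = 11*(-23 + (1 + 4*1)) = 11*(-23 + (1 + 4)) = 11*(-23 + 5) = 11*(-18) = -198)
y(50) + J = 50 - 198 = -148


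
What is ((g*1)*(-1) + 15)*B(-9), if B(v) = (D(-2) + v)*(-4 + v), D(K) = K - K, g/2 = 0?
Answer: 1755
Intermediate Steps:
g = 0 (g = 2*0 = 0)
D(K) = 0
B(v) = v*(-4 + v) (B(v) = (0 + v)*(-4 + v) = v*(-4 + v))
((g*1)*(-1) + 15)*B(-9) = ((0*1)*(-1) + 15)*(-9*(-4 - 9)) = (0*(-1) + 15)*(-9*(-13)) = (0 + 15)*117 = 15*117 = 1755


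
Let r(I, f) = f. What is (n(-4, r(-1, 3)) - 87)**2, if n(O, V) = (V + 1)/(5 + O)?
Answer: 6889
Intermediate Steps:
n(O, V) = (1 + V)/(5 + O)
(n(-4, r(-1, 3)) - 87)**2 = ((1 + 3)/(5 - 4) - 87)**2 = (4/1 - 87)**2 = (1*4 - 87)**2 = (4 - 87)**2 = (-83)**2 = 6889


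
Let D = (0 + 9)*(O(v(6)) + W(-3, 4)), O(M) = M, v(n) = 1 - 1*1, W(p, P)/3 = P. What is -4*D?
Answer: -432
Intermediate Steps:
W(p, P) = 3*P
v(n) = 0 (v(n) = 1 - 1 = 0)
D = 108 (D = (0 + 9)*(0 + 3*4) = 9*(0 + 12) = 9*12 = 108)
-4*D = -4*108 = -432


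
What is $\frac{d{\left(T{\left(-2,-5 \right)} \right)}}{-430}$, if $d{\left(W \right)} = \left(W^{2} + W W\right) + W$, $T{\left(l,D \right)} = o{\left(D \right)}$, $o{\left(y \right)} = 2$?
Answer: $- \frac{1}{43} \approx -0.023256$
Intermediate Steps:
$T{\left(l,D \right)} = 2$
$d{\left(W \right)} = W + 2 W^{2}$ ($d{\left(W \right)} = \left(W^{2} + W^{2}\right) + W = 2 W^{2} + W = W + 2 W^{2}$)
$\frac{d{\left(T{\left(-2,-5 \right)} \right)}}{-430} = \frac{2 \left(1 + 2 \cdot 2\right)}{-430} = 2 \left(1 + 4\right) \left(- \frac{1}{430}\right) = 2 \cdot 5 \left(- \frac{1}{430}\right) = 10 \left(- \frac{1}{430}\right) = - \frac{1}{43}$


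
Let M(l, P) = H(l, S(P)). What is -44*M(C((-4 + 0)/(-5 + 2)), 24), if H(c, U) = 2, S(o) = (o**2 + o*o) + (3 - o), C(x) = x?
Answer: -88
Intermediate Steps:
S(o) = 3 - o + 2*o**2 (S(o) = (o**2 + o**2) + (3 - o) = 2*o**2 + (3 - o) = 3 - o + 2*o**2)
M(l, P) = 2
-44*M(C((-4 + 0)/(-5 + 2)), 24) = -44*2 = -88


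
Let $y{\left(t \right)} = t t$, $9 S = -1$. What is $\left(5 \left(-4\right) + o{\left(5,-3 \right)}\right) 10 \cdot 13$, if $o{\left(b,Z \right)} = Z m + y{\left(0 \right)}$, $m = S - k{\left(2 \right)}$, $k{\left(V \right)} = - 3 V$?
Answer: $- \frac{14690}{3} \approx -4896.7$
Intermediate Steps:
$S = - \frac{1}{9}$ ($S = \frac{1}{9} \left(-1\right) = - \frac{1}{9} \approx -0.11111$)
$y{\left(t \right)} = t^{2}$
$m = \frac{53}{9}$ ($m = - \frac{1}{9} - \left(-3\right) 2 = - \frac{1}{9} - -6 = - \frac{1}{9} + 6 = \frac{53}{9} \approx 5.8889$)
$o{\left(b,Z \right)} = \frac{53 Z}{9}$ ($o{\left(b,Z \right)} = Z \frac{53}{9} + 0^{2} = \frac{53 Z}{9} + 0 = \frac{53 Z}{9}$)
$\left(5 \left(-4\right) + o{\left(5,-3 \right)}\right) 10 \cdot 13 = \left(5 \left(-4\right) + \frac{53}{9} \left(-3\right)\right) 10 \cdot 13 = \left(-20 - \frac{53}{3}\right) 10 \cdot 13 = \left(- \frac{113}{3}\right) 10 \cdot 13 = \left(- \frac{1130}{3}\right) 13 = - \frac{14690}{3}$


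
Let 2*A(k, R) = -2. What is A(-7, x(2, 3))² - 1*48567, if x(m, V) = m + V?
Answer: -48566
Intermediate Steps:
x(m, V) = V + m
A(k, R) = -1 (A(k, R) = (½)*(-2) = -1)
A(-7, x(2, 3))² - 1*48567 = (-1)² - 1*48567 = 1 - 48567 = -48566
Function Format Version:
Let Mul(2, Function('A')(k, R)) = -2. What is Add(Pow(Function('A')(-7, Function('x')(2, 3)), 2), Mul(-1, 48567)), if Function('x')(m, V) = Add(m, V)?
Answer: -48566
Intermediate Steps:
Function('x')(m, V) = Add(V, m)
Function('A')(k, R) = -1 (Function('A')(k, R) = Mul(Rational(1, 2), -2) = -1)
Add(Pow(Function('A')(-7, Function('x')(2, 3)), 2), Mul(-1, 48567)) = Add(Pow(-1, 2), Mul(-1, 48567)) = Add(1, -48567) = -48566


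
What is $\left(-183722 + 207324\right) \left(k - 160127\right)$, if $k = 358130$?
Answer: $4673266806$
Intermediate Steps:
$\left(-183722 + 207324\right) \left(k - 160127\right) = \left(-183722 + 207324\right) \left(358130 - 160127\right) = 23602 \cdot 198003 = 4673266806$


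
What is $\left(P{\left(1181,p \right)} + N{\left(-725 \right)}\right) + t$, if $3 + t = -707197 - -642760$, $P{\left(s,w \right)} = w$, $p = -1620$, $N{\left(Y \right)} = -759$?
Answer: $-66819$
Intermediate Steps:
$t = -64440$ ($t = -3 - 64437 = -64440$)
$\left(P{\left(1181,p \right)} + N{\left(-725 \right)}\right) + t = \left(-1620 - 759\right) - 64440 = -2379 - 64440 = -66819$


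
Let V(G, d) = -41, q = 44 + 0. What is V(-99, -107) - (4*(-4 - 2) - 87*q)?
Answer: 3811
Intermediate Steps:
q = 44
V(-99, -107) - (4*(-4 - 2) - 87*q) = -41 - (4*(-4 - 2) - 87*44) = -41 - (4*(-6) - 3828) = -41 - (-24 - 3828) = -41 - 1*(-3852) = -41 + 3852 = 3811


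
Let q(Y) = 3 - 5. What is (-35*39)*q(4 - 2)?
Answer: 2730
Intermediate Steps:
q(Y) = -2
(-35*39)*q(4 - 2) = -35*39*(-2) = -1365*(-2) = 2730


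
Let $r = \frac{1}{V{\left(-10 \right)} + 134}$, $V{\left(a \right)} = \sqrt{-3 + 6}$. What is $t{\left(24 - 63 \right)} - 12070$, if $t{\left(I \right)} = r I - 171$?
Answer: $- \frac{16905223}{1381} + \frac{3 \sqrt{3}}{1381} \approx -12241.0$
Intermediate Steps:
$V{\left(a \right)} = \sqrt{3}$
$r = \frac{1}{134 + \sqrt{3}}$ ($r = \frac{1}{\sqrt{3} + 134} = \frac{1}{134 + \sqrt{3}} \approx 0.0073675$)
$t{\left(I \right)} = -171 + I \left(\frac{134}{17953} - \frac{\sqrt{3}}{17953}\right)$ ($t{\left(I \right)} = \left(\frac{134}{17953} - \frac{\sqrt{3}}{17953}\right) I - 171 = I \left(\frac{134}{17953} - \frac{\sqrt{3}}{17953}\right) - 171 = -171 + I \left(\frac{134}{17953} - \frac{\sqrt{3}}{17953}\right)$)
$t{\left(24 - 63 \right)} - 12070 = \left(-171 + \frac{134 \left(24 - 63\right)}{17953} - \frac{\left(24 - 63\right) \sqrt{3}}{17953}\right) - 12070 = \left(-171 + \frac{134}{17953} \left(-39\right) - - \frac{3 \sqrt{3}}{1381}\right) - 12070 = \left(-171 - \frac{402}{1381} + \frac{3 \sqrt{3}}{1381}\right) - 12070 = \left(- \frac{236553}{1381} + \frac{3 \sqrt{3}}{1381}\right) - 12070 = - \frac{16905223}{1381} + \frac{3 \sqrt{3}}{1381}$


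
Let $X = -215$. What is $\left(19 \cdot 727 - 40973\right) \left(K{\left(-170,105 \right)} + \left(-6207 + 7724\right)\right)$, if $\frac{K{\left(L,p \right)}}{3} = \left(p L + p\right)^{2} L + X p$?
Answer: $4361663210499280$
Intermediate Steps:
$K{\left(L,p \right)} = - 645 p + 3 L \left(p + L p\right)^{2}$ ($K{\left(L,p \right)} = 3 \left(\left(p L + p\right)^{2} L - 215 p\right) = 3 \left(\left(L p + p\right)^{2} L - 215 p\right) = 3 \left(\left(p + L p\right)^{2} L - 215 p\right) = 3 \left(L \left(p + L p\right)^{2} - 215 p\right) = 3 \left(- 215 p + L \left(p + L p\right)^{2}\right) = - 645 p + 3 L \left(p + L p\right)^{2}$)
$\left(19 \cdot 727 - 40973\right) \left(K{\left(-170,105 \right)} + \left(-6207 + 7724\right)\right) = \left(19 \cdot 727 - 40973\right) \left(3 \cdot 105 \left(-215 - 17850 \left(1 - 170\right)^{2}\right) + \left(-6207 + 7724\right)\right) = \left(13813 - 40973\right) \left(3 \cdot 105 \left(-215 - 17850 \left(-169\right)^{2}\right) + 1517\right) = - 27160 \left(3 \cdot 105 \left(-215 - 17850 \cdot 28561\right) + 1517\right) = - 27160 \left(3 \cdot 105 \left(-215 - 509813850\right) + 1517\right) = - 27160 \left(3 \cdot 105 \left(-509814065\right) + 1517\right) = - 27160 \left(-160591430475 + 1517\right) = \left(-27160\right) \left(-160591428958\right) = 4361663210499280$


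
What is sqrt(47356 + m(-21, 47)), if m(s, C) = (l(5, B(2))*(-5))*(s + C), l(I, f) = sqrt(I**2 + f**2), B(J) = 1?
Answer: sqrt(47356 - 130*sqrt(26)) ≈ 216.09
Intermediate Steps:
m(s, C) = -5*sqrt(26)*(C + s) (m(s, C) = (sqrt(5**2 + 1**2)*(-5))*(s + C) = (sqrt(25 + 1)*(-5))*(C + s) = (sqrt(26)*(-5))*(C + s) = (-5*sqrt(26))*(C + s) = -5*sqrt(26)*(C + s))
sqrt(47356 + m(-21, 47)) = sqrt(47356 + 5*sqrt(26)*(-1*47 - 1*(-21))) = sqrt(47356 + 5*sqrt(26)*(-47 + 21)) = sqrt(47356 + 5*sqrt(26)*(-26)) = sqrt(47356 - 130*sqrt(26))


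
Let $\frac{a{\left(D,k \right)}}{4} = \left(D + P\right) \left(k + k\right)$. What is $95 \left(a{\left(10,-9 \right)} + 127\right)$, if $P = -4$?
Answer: $-28975$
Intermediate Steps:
$a{\left(D,k \right)} = 8 k \left(-4 + D\right)$ ($a{\left(D,k \right)} = 4 \left(D - 4\right) \left(k + k\right) = 4 \left(-4 + D\right) 2 k = 4 \cdot 2 k \left(-4 + D\right) = 8 k \left(-4 + D\right)$)
$95 \left(a{\left(10,-9 \right)} + 127\right) = 95 \left(8 \left(-9\right) \left(-4 + 10\right) + 127\right) = 95 \left(8 \left(-9\right) 6 + 127\right) = 95 \left(-432 + 127\right) = 95 \left(-305\right) = -28975$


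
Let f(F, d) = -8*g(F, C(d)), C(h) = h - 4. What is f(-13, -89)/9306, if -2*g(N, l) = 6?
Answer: 4/1551 ≈ 0.0025790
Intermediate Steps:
C(h) = -4 + h
g(N, l) = -3 (g(N, l) = -½*6 = -3)
f(F, d) = 24 (f(F, d) = -8*(-3) = 24)
f(-13, -89)/9306 = 24/9306 = 24*(1/9306) = 4/1551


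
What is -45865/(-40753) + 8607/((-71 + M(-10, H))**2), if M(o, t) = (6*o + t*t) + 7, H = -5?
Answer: 266761312/133140051 ≈ 2.0036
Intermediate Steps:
M(o, t) = 7 + t**2 + 6*o (M(o, t) = (6*o + t**2) + 7 = (t**2 + 6*o) + 7 = 7 + t**2 + 6*o)
-45865/(-40753) + 8607/((-71 + M(-10, H))**2) = -45865/(-40753) + 8607/((-71 + (7 + (-5)**2 + 6*(-10)))**2) = -45865*(-1/40753) + 8607/((-71 + (7 + 25 - 60))**2) = 45865/40753 + 8607/((-71 - 28)**2) = 45865/40753 + 8607/((-99)**2) = 45865/40753 + 8607/9801 = 45865/40753 + 8607*(1/9801) = 45865/40753 + 2869/3267 = 266761312/133140051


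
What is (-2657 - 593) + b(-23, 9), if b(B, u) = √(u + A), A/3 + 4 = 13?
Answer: -3244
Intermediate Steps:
A = 27 (A = -12 + 3*13 = -12 + 39 = 27)
b(B, u) = √(27 + u) (b(B, u) = √(u + 27) = √(27 + u))
(-2657 - 593) + b(-23, 9) = (-2657 - 593) + √(27 + 9) = -3250 + √36 = -3250 + 6 = -3244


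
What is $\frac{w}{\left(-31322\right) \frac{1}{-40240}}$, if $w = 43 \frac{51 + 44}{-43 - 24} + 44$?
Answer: $- \frac{22876440}{1049287} \approx -21.802$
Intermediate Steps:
$w = - \frac{1137}{67}$ ($w = 43 \frac{95}{-67} + 44 = 43 \cdot 95 \left(- \frac{1}{67}\right) + 44 = 43 \left(- \frac{95}{67}\right) + 44 = - \frac{4085}{67} + 44 = - \frac{1137}{67} \approx -16.97$)
$\frac{w}{\left(-31322\right) \frac{1}{-40240}} = - \frac{1137}{67 \left(- \frac{31322}{-40240}\right)} = - \frac{1137}{67 \left(\left(-31322\right) \left(- \frac{1}{40240}\right)\right)} = - \frac{1137}{67 \cdot \frac{15661}{20120}} = \left(- \frac{1137}{67}\right) \frac{20120}{15661} = - \frac{22876440}{1049287}$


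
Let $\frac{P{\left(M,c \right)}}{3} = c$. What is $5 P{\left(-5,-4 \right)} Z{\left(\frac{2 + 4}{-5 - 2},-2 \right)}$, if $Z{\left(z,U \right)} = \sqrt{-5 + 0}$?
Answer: $- 60 i \sqrt{5} \approx - 134.16 i$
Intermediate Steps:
$P{\left(M,c \right)} = 3 c$
$Z{\left(z,U \right)} = i \sqrt{5}$ ($Z{\left(z,U \right)} = \sqrt{-5} = i \sqrt{5}$)
$5 P{\left(-5,-4 \right)} Z{\left(\frac{2 + 4}{-5 - 2},-2 \right)} = 5 \cdot 3 \left(-4\right) i \sqrt{5} = 5 \left(-12\right) i \sqrt{5} = - 60 i \sqrt{5}$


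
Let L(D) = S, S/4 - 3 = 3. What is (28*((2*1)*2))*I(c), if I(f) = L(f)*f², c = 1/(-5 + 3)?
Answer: 672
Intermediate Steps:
S = 24 (S = 12 + 4*3 = 12 + 12 = 24)
L(D) = 24
c = -½ (c = 1/(-2) = -½ ≈ -0.50000)
I(f) = 24*f²
(28*((2*1)*2))*I(c) = (28*((2*1)*2))*(24*(-½)²) = (28*(2*2))*(24*(¼)) = (28*4)*6 = 112*6 = 672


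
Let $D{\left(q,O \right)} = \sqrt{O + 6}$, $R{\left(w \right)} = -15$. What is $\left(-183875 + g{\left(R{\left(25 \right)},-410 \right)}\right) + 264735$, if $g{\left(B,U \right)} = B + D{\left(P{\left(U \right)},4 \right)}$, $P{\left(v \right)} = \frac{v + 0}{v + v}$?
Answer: $80845 + \sqrt{10} \approx 80848.0$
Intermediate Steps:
$P{\left(v \right)} = \frac{1}{2}$ ($P{\left(v \right)} = \frac{v}{2 v} = v \frac{1}{2 v} = \frac{1}{2}$)
$D{\left(q,O \right)} = \sqrt{6 + O}$
$g{\left(B,U \right)} = B + \sqrt{10}$ ($g{\left(B,U \right)} = B + \sqrt{6 + 4} = B + \sqrt{10}$)
$\left(-183875 + g{\left(R{\left(25 \right)},-410 \right)}\right) + 264735 = \left(-183875 - \left(15 - \sqrt{10}\right)\right) + 264735 = \left(-183890 + \sqrt{10}\right) + 264735 = 80845 + \sqrt{10}$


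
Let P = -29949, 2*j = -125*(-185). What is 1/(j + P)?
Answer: -2/36773 ≈ -5.4388e-5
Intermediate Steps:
j = 23125/2 (j = (-125*(-185))/2 = (½)*23125 = 23125/2 ≈ 11563.)
1/(j + P) = 1/(23125/2 - 29949) = 1/(-36773/2) = -2/36773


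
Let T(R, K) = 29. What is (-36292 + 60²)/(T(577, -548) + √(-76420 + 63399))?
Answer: -16346/239 + 16346*I*√13021/6931 ≈ -68.393 + 269.11*I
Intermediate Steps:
(-36292 + 60²)/(T(577, -548) + √(-76420 + 63399)) = (-36292 + 60²)/(29 + √(-76420 + 63399)) = (-36292 + 3600)/(29 + √(-13021)) = -32692/(29 + I*√13021)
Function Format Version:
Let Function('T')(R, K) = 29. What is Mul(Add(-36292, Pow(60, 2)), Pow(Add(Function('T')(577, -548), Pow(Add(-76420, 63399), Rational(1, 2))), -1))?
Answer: Add(Rational(-16346, 239), Mul(Rational(16346, 6931), I, Pow(13021, Rational(1, 2)))) ≈ Add(-68.393, Mul(269.11, I))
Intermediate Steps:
Mul(Add(-36292, Pow(60, 2)), Pow(Add(Function('T')(577, -548), Pow(Add(-76420, 63399), Rational(1, 2))), -1)) = Mul(Add(-36292, Pow(60, 2)), Pow(Add(29, Pow(Add(-76420, 63399), Rational(1, 2))), -1)) = Mul(Add(-36292, 3600), Pow(Add(29, Pow(-13021, Rational(1, 2))), -1)) = Mul(-32692, Pow(Add(29, Mul(I, Pow(13021, Rational(1, 2)))), -1))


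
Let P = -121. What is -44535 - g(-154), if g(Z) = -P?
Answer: -44656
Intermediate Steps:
g(Z) = 121 (g(Z) = -1*(-121) = 121)
-44535 - g(-154) = -44535 - 1*121 = -44535 - 121 = -44656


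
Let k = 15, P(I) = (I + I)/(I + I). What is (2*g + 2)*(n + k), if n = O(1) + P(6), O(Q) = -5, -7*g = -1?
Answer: 176/7 ≈ 25.143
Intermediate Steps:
P(I) = 1 (P(I) = (2*I)/((2*I)) = (2*I)*(1/(2*I)) = 1)
g = 1/7 (g = -1/7*(-1) = 1/7 ≈ 0.14286)
n = -4 (n = -5 + 1 = -4)
(2*g + 2)*(n + k) = (2*(1/7) + 2)*(-4 + 15) = (2/7 + 2)*11 = (16/7)*11 = 176/7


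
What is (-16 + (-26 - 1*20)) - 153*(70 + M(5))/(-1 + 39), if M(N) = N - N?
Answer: -6533/19 ≈ -343.84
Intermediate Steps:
M(N) = 0
(-16 + (-26 - 1*20)) - 153*(70 + M(5))/(-1 + 39) = (-16 + (-26 - 1*20)) - 153*(70 + 0)/(-1 + 39) = (-16 + (-26 - 20)) - 10710/38 = (-16 - 46) - 10710/38 = -62 - 153*35/19 = -62 - 5355/19 = -6533/19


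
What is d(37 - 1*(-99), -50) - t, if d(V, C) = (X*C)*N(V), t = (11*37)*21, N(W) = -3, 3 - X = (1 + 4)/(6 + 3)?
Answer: -24541/3 ≈ -8180.3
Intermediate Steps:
X = 22/9 (X = 3 - (1 + 4)/(6 + 3) = 3 - 5/9 = 22/9 ≈ 2.4444)
t = 8547 (t = 407*21 = 8547)
d(V, C) = -22*C/3 (d(V, C) = (22*C/9)*(-3) = -22*C/3)
d(37 - 1*(-99), -50) - t = -22/3*(-50) - 1*8547 = 1100/3 - 8547 = -24541/3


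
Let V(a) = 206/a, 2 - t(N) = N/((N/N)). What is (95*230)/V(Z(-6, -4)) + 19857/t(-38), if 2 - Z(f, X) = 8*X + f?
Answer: 19525271/4120 ≈ 4739.1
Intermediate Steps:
Z(f, X) = 2 - f - 8*X (Z(f, X) = 2 - (8*X + f) = 2 - (f + 8*X) = 2 + (-f - 8*X) = 2 - f - 8*X)
t(N) = 2 - N (t(N) = 2 - N/(N/N) = 2 - N/1 = 2 - N)
(95*230)/V(Z(-6, -4)) + 19857/t(-38) = (95*230)/((206/(2 - 1*(-6) - 8*(-4)))) + 19857/(2 - 1*(-38)) = 21850/((206/(2 + 6 + 32))) + 19857/(2 + 38) = 21850/((206/40)) + 19857/40 = 21850/((206*(1/40))) + 19857*(1/40) = 21850/(103/20) + 19857/40 = 21850*(20/103) + 19857/40 = 437000/103 + 19857/40 = 19525271/4120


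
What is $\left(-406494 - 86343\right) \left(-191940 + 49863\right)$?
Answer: $70020802449$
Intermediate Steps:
$\left(-406494 - 86343\right) \left(-191940 + 49863\right) = \left(-492837\right) \left(-142077\right) = 70020802449$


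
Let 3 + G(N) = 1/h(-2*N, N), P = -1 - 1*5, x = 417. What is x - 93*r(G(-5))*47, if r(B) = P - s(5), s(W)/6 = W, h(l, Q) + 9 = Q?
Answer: 157773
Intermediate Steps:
h(l, Q) = -9 + Q
s(W) = 6*W
P = -6 (P = -1 - 5 = -6)
G(N) = -3 + 1/(-9 + N)
r(B) = -36 (r(B) = -6 - 6*5 = -6 - 1*30 = -6 - 30 = -36)
x - 93*r(G(-5))*47 = 417 - (-3348)*47 = 417 - 93*(-1692) = 417 + 157356 = 157773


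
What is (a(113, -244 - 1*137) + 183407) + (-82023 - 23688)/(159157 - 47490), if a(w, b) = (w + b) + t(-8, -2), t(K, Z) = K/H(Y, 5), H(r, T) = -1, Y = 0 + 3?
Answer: 20451370338/111667 ≈ 1.8315e+5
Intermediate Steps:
Y = 3
t(K, Z) = -K (t(K, Z) = K/(-1) = K*(-1) = -K)
a(w, b) = 8 + b + w (a(w, b) = (w + b) - 1*(-8) = (b + w) + 8 = 8 + b + w)
(a(113, -244 - 1*137) + 183407) + (-82023 - 23688)/(159157 - 47490) = ((8 + (-244 - 1*137) + 113) + 183407) + (-82023 - 23688)/(159157 - 47490) = ((8 + (-244 - 137) + 113) + 183407) - 105711/111667 = ((8 - 381 + 113) + 183407) - 105711*1/111667 = (-260 + 183407) - 105711/111667 = 183147 - 105711/111667 = 20451370338/111667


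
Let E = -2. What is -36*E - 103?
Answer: -31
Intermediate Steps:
-36*E - 103 = -36*(-2) - 103 = 72 - 103 = -31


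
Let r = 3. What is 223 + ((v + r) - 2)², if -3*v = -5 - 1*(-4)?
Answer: 2023/9 ≈ 224.78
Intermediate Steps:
v = ⅓ (v = -(-5 - 1*(-4))/3 = -(-5 + 4)/3 = -⅓*(-1) = ⅓ ≈ 0.33333)
223 + ((v + r) - 2)² = 223 + ((⅓ + 3) - 2)² = 223 + (10/3 - 2)² = 223 + (4/3)² = 223 + 16/9 = 2023/9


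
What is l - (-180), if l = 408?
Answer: 588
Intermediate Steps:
l - (-180) = 408 - (-180) = 408 - 60*(-3) = 408 + 180 = 588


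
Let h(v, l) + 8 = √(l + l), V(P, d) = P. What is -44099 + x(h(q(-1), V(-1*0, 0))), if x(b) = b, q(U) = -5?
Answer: -44107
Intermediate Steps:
h(v, l) = -8 + √2*√l (h(v, l) = -8 + √(l + l) = -8 + √(2*l) = -8 + √2*√l)
-44099 + x(h(q(-1), V(-1*0, 0))) = -44099 + (-8 + √2*√(-1*0)) = -44099 + (-8 + √2*√0) = -44099 + (-8 + √2*0) = -44099 + (-8 + 0) = -44099 - 8 = -44107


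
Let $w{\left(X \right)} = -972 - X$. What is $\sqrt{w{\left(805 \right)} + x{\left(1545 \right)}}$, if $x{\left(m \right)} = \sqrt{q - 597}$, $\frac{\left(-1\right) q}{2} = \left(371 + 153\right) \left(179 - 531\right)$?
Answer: $\sqrt{-1777 + \sqrt{368299}} \approx 34.207 i$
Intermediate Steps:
$q = 368896$ ($q = - 2 \left(371 + 153\right) \left(179 - 531\right) = - 2 \cdot 524 \left(-352\right) = \left(-2\right) \left(-184448\right) = 368896$)
$x{\left(m \right)} = \sqrt{368299}$ ($x{\left(m \right)} = \sqrt{368896 - 597} = \sqrt{368299}$)
$\sqrt{w{\left(805 \right)} + x{\left(1545 \right)}} = \sqrt{\left(-972 - 805\right) + \sqrt{368299}} = \sqrt{-1777 + \sqrt{368299}}$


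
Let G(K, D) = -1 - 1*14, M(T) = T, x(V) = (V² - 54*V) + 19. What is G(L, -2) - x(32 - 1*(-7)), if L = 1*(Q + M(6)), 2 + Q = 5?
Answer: 551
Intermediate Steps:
x(V) = 19 + V² - 54*V
Q = 3 (Q = -2 + 5 = 3)
L = 9 (L = 1*(3 + 6) = 1*9 = 9)
G(K, D) = -15 (G(K, D) = -1 - 14 = -15)
G(L, -2) - x(32 - 1*(-7)) = -15 - (19 + (32 - 1*(-7))² - 54*(32 - 1*(-7))) = -15 - (19 + (32 + 7)² - 54*(32 + 7)) = -15 - (19 + 39² - 54*39) = -15 - (19 + 1521 - 2106) = -15 - 1*(-566) = -15 + 566 = 551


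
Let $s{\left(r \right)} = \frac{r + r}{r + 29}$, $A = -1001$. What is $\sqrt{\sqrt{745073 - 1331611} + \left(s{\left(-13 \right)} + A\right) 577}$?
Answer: $\frac{\sqrt{-9256234 + 16 i \sqrt{586538}}}{4} \approx 0.50346 + 760.6 i$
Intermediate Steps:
$s{\left(r \right)} = \frac{2 r}{29 + r}$
$\sqrt{\sqrt{745073 - 1331611} + \left(s{\left(-13 \right)} + A\right) 577} = \sqrt{\sqrt{745073 - 1331611} + \left(2 \left(-13\right) \frac{1}{29 - 13} - 1001\right) 577} = \sqrt{\sqrt{-586538} + \left(2 \left(-13\right) \frac{1}{16} - 1001\right) 577} = \sqrt{i \sqrt{586538} + \left(2 \left(-13\right) \frac{1}{16} - 1001\right) 577} = \sqrt{i \sqrt{586538} + \left(- \frac{13}{8} - 1001\right) 577} = \sqrt{i \sqrt{586538} - \frac{4628117}{8}} = \sqrt{- \frac{4628117}{8} + i \sqrt{586538}}$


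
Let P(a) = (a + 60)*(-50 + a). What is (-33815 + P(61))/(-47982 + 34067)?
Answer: 32484/13915 ≈ 2.3345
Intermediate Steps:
P(a) = (-50 + a)*(60 + a) (P(a) = (60 + a)*(-50 + a) = (-50 + a)*(60 + a))
(-33815 + P(61))/(-47982 + 34067) = (-33815 + (-3000 + 61**2 + 10*61))/(-47982 + 34067) = (-33815 + (-3000 + 3721 + 610))/(-13915) = (-33815 + 1331)*(-1/13915) = -32484*(-1/13915) = 32484/13915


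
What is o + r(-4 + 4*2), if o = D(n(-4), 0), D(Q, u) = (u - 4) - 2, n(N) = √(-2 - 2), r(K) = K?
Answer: -2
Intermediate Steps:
n(N) = 2*I (n(N) = √(-4) = 2*I)
D(Q, u) = -6 + u (D(Q, u) = (-4 + u) - 2 = -6 + u)
o = -6 (o = -6 + 0 = -6)
o + r(-4 + 4*2) = -6 + (-4 + 4*2) = -6 + (-4 + 8) = -6 + 4 = -2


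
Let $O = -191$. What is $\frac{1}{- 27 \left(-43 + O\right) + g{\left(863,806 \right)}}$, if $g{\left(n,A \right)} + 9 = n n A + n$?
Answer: $\frac{1}{600290986} \approx 1.6659 \cdot 10^{-9}$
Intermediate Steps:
$g{\left(n,A \right)} = -9 + n + A n^{2}$ ($g{\left(n,A \right)} = -9 + \left(n n A + n\right) = -9 + \left(n^{2} A + n\right) = -9 + \left(A n^{2} + n\right) = -9 + \left(n + A n^{2}\right) = -9 + n + A n^{2}$)
$\frac{1}{- 27 \left(-43 + O\right) + g{\left(863,806 \right)}} = \frac{1}{- 27 \left(-43 - 191\right) + \left(-9 + 863 + 806 \cdot 863^{2}\right)} = \frac{1}{\left(-27\right) \left(-234\right) + \left(-9 + 863 + 806 \cdot 744769\right)} = \frac{1}{6318 + \left(-9 + 863 + 600283814\right)} = \frac{1}{6318 + 600284668} = \frac{1}{600290986}$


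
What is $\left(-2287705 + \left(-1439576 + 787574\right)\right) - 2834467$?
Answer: $-5774174$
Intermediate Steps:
$\left(-2287705 + \left(-1439576 + 787574\right)\right) - 2834467 = \left(-2287705 - 652002\right) - 2834467 = -2939707 - 2834467 = -5774174$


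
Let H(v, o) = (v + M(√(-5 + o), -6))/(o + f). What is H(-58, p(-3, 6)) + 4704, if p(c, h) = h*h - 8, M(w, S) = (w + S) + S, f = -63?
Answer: 4706 - √23/35 ≈ 4705.9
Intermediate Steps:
M(w, S) = w + 2*S (M(w, S) = (S + w) + S = w + 2*S)
p(c, h) = -8 + h² (p(c, h) = h² - 8 = -8 + h²)
H(v, o) = (-12 + v + √(-5 + o))/(-63 + o) (H(v, o) = (v + (√(-5 + o) + 2*(-6)))/(o - 63) = (v + (√(-5 + o) - 12))/(-63 + o) = (v + (-12 + √(-5 + o)))/(-63 + o) = (-12 + v + √(-5 + o))/(-63 + o))
H(-58, p(-3, 6)) + 4704 = (-12 - 58 + √(-5 + (-8 + 6²)))/(-63 + (-8 + 6²)) + 4704 = (-12 - 58 + √(-5 + (-8 + 36)))/(-63 + (-8 + 36)) + 4704 = (-12 - 58 + √(-5 + 28))/(-63 + 28) + 4704 = (-12 - 58 + √23)/(-35) + 4704 = -(-70 + √23)/35 + 4704 = (2 - √23/35) + 4704 = 4706 - √23/35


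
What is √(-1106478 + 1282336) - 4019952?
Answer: -4019952 + √175858 ≈ -4.0195e+6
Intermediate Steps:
√(-1106478 + 1282336) - 4019952 = √175858 - 4019952 = -4019952 + √175858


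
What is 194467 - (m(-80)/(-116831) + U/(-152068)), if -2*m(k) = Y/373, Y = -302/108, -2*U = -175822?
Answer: 17397455486424285617/89461984646034 ≈ 1.9447e+5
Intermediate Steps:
U = 87911 (U = -1/2*(-175822) = 87911)
Y = -151/54 (Y = -302*1/108 = -151/54 ≈ -2.7963)
m(k) = 151/40284 (m(k) = -(-151)/(108*373) = -1/2*(-151/20142) = 151/40284)
194467 - (m(-80)/(-116831) + U/(-152068)) = 194467 - ((151/40284)/(-116831) + 87911/(-152068)) = 194467 - ((151/40284)*(-1/116831) + 87911*(-1/152068)) = 194467 - (-151/4706420004 - 87911/152068) = 194467 - 1*(-51718263991739/89461984646034) = 194467 + 51718263991739/89461984646034 = 17397455486424285617/89461984646034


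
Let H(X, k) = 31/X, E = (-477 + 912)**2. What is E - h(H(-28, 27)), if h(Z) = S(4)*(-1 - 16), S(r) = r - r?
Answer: 189225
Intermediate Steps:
S(r) = 0
E = 189225 (E = 435**2 = 189225)
h(Z) = 0 (h(Z) = 0*(-1 - 16) = 0*(-17) = 0)
E - h(H(-28, 27)) = 189225 - 1*0 = 189225 + 0 = 189225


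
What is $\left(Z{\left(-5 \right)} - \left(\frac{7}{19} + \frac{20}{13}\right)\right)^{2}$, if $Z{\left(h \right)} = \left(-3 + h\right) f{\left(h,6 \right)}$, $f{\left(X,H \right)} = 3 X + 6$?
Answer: $\frac{299739969}{61009} \approx 4913.0$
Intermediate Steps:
$f{\left(X,H \right)} = 6 + 3 X$
$Z{\left(h \right)} = \left(-3 + h\right) \left(6 + 3 h\right)$
$\left(Z{\left(-5 \right)} - \left(\frac{7}{19} + \frac{20}{13}\right)\right)^{2} = \left(3 \left(-3 - 5\right) \left(2 - 5\right) - \left(\frac{7}{19} + \frac{20}{13}\right)\right)^{2} = \left(3 \left(-8\right) \left(-3\right) - \frac{471}{247}\right)^{2} = \left(72 - \frac{471}{247}\right)^{2} = \left(\frac{17313}{247}\right)^{2} = \frac{299739969}{61009}$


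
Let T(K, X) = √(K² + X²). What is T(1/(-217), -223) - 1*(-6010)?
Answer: 6010 + √2341688882/217 ≈ 6233.0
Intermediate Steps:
T(1/(-217), -223) - 1*(-6010) = √((1/(-217))² + (-223)²) - 1*(-6010) = √((-1/217)² + 49729) + 6010 = √(1/47089 + 49729) + 6010 = √(2341688882/47089) + 6010 = √2341688882/217 + 6010 = 6010 + √2341688882/217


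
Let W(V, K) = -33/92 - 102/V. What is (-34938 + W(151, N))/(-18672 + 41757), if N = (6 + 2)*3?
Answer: -161791021/106898940 ≈ -1.5135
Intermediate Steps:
N = 24 (N = 8*3 = 24)
W(V, K) = -33/92 - 102/V (W(V, K) = -33*1/92 - 102/V = -33/92 - 102/V)
(-34938 + W(151, N))/(-18672 + 41757) = (-34938 + (-33/92 - 102/151))/(-18672 + 41757) = (-34938 + (-33/92 - 102*1/151))/23085 = (-34938 + (-33/92 - 102/151))*(1/23085) = (-34938 - 14367/13892)*(1/23085) = -485373063/13892*1/23085 = -161791021/106898940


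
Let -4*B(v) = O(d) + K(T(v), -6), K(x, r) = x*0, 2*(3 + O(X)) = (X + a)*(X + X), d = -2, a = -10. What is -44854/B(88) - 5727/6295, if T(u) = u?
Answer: 1129303453/132195 ≈ 8542.7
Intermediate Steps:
O(X) = -3 + X*(-10 + X) (O(X) = -3 + ((X - 10)*(X + X))/2 = -3 + ((-10 + X)*(2*X))/2 = -3 + (2*X*(-10 + X))/2 = -3 + X*(-10 + X))
K(x, r) = 0
B(v) = -21/4 (B(v) = -((-3 + (-2)² - 10*(-2)) + 0)/4 = -((-3 + 4 + 20) + 0)/4 = -(21 + 0)/4 = -¼*21 = -21/4)
-44854/B(88) - 5727/6295 = -44854/(-21/4) - 5727/6295 = -44854*(-4/21) - 5727*1/6295 = 179416/21 - 5727/6295 = 1129303453/132195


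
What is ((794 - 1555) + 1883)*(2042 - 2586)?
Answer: -610368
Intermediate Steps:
((794 - 1555) + 1883)*(2042 - 2586) = (-761 + 1883)*(-544) = 1122*(-544) = -610368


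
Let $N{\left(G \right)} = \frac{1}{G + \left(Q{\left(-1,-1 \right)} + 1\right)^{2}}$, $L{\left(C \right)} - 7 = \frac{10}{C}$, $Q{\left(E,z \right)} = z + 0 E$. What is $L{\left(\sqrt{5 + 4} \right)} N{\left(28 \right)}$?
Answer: $\frac{31}{84} \approx 0.36905$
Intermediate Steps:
$Q{\left(E,z \right)} = z$ ($Q{\left(E,z \right)} = z + 0 = z$)
$L{\left(C \right)} = 7 + \frac{10}{C}$
$N{\left(G \right)} = \frac{1}{G}$ ($N{\left(G \right)} = \frac{1}{G + \left(-1 + 1\right)^{2}} = \frac{1}{G + 0^{2}} = \frac{1}{G + 0} = \frac{1}{G}$)
$L{\left(\sqrt{5 + 4} \right)} N{\left(28 \right)} = \frac{7 + \frac{10}{\sqrt{5 + 4}}}{28} = \left(7 + \frac{10}{\sqrt{9}}\right) \frac{1}{28} = \left(7 + \frac{10}{3}\right) \frac{1}{28} = \frac{31}{3} \cdot \frac{1}{28} = \frac{31}{84}$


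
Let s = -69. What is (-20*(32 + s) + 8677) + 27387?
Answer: 36804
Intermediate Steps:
(-20*(32 + s) + 8677) + 27387 = (-20*(32 - 69) + 8677) + 27387 = (-20*(-37) + 8677) + 27387 = (740 + 8677) + 27387 = 9417 + 27387 = 36804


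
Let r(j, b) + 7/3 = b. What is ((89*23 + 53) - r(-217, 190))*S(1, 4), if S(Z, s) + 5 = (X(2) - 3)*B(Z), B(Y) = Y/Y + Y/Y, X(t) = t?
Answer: -40159/3 ≈ -13386.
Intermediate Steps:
r(j, b) = -7/3 + b
B(Y) = 2 (B(Y) = 1 + 1 = 2)
S(Z, s) = -7 (S(Z, s) = -5 + (2 - 3)*2 = -5 - 1*2 = -5 - 2 = -7)
((89*23 + 53) - r(-217, 190))*S(1, 4) = ((89*23 + 53) - (-7/3 + 190))*(-7) = ((2047 + 53) - 1*563/3)*(-7) = (2100 - 563/3)*(-7) = (5737/3)*(-7) = -40159/3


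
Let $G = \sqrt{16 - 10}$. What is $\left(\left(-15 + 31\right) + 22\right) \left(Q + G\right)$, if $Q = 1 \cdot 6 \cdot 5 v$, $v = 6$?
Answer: $6840 + 38 \sqrt{6} \approx 6933.1$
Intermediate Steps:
$G = \sqrt{6} \approx 2.4495$
$Q = 180$ ($Q = 1 \cdot 6 \cdot 5 \cdot 6 = 6 \cdot 5 \cdot 6 = 30 \cdot 6 = 180$)
$\left(\left(-15 + 31\right) + 22\right) \left(Q + G\right) = \left(\left(-15 + 31\right) + 22\right) \left(180 + \sqrt{6}\right) = \left(16 + 22\right) \left(180 + \sqrt{6}\right) = 38 \left(180 + \sqrt{6}\right) = 6840 + 38 \sqrt{6}$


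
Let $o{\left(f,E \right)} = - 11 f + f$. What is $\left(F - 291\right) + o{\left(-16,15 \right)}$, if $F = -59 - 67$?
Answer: $-257$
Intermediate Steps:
$o{\left(f,E \right)} = - 10 f$
$F = -126$
$\left(F - 291\right) + o{\left(-16,15 \right)} = \left(-126 - 291\right) - -160 = -417 + 160 = -257$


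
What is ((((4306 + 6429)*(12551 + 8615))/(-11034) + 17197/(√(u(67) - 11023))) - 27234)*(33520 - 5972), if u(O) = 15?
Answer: -7268773489684/5517 - 118435739*I*√43/172 ≈ -1.3175e+9 - 4.5153e+6*I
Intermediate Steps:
((((4306 + 6429)*(12551 + 8615))/(-11034) + 17197/(√(u(67) - 11023))) - 27234)*(33520 - 5972) = ((((4306 + 6429)*(12551 + 8615))/(-11034) + 17197/(√(15 - 11023))) - 27234)*(33520 - 5972) = (((10735*21166)*(-1/11034) + 17197/(√(-11008))) - 27234)*27548 = ((227217010*(-1/11034) + 17197/((16*I*√43))) - 27234)*27548 = ((-113608505/5517 + 17197*(-I*√43/688)) - 27234)*27548 = ((-113608505/5517 - 17197*I*√43/688) - 27234)*27548 = (-263858483/5517 - 17197*I*√43/688)*27548 = -7268773489684/5517 - 118435739*I*√43/172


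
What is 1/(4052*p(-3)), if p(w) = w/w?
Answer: 1/4052 ≈ 0.00024679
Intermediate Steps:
p(w) = 1
1/(4052*p(-3)) = 1/(4052*1) = 1/4052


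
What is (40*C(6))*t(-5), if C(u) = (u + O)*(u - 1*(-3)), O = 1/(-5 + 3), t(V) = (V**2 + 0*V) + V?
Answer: 39600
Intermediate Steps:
t(V) = V + V**2 (t(V) = (V**2 + 0) + V = V**2 + V = V + V**2)
O = -1/2 (O = 1/(-2) = -1/2 ≈ -0.50000)
C(u) = (3 + u)*(-1/2 + u) (C(u) = (u - 1/2)*(u - 1*(-3)) = (-1/2 + u)*(u + 3) = (-1/2 + u)*(3 + u) = (3 + u)*(-1/2 + u))
(40*C(6))*t(-5) = (40*(-3/2 + 6**2 + (5/2)*6))*(-5*(1 - 5)) = (40*(-3/2 + 36 + 15))*(-5*(-4)) = (40*(99/2))*20 = 1980*20 = 39600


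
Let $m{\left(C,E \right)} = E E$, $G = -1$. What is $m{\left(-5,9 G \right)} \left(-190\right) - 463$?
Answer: $-15853$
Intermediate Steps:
$m{\left(C,E \right)} = E^{2}$
$m{\left(-5,9 G \right)} \left(-190\right) - 463 = \left(9 \left(-1\right)\right)^{2} \left(-190\right) - 463 = \left(-9\right)^{2} \left(-190\right) - 463 = 81 \left(-190\right) - 463 = -15390 - 463 = -15853$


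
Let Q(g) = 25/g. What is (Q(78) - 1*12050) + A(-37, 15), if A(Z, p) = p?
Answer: -938705/78 ≈ -12035.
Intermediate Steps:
(Q(78) - 1*12050) + A(-37, 15) = (25/78 - 1*12050) + 15 = (25*(1/78) - 12050) + 15 = (25/78 - 12050) + 15 = -939875/78 + 15 = -938705/78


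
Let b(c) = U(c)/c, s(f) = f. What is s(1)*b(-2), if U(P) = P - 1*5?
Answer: 7/2 ≈ 3.5000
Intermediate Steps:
U(P) = -5 + P (U(P) = P - 5 = -5 + P)
b(c) = (-5 + c)/c
s(1)*b(-2) = 1*((-5 - 2)/(-2)) = 1*(-½*(-7)) = 1*(7/2) = 7/2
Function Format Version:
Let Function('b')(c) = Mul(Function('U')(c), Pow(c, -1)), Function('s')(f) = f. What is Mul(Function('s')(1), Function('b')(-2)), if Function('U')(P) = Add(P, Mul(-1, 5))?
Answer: Rational(7, 2) ≈ 3.5000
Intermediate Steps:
Function('U')(P) = Add(-5, P) (Function('U')(P) = Add(P, -5) = Add(-5, P))
Function('b')(c) = Mul(Pow(c, -1), Add(-5, c)) (Function('b')(c) = Mul(Add(-5, c), Pow(c, -1)) = Mul(Pow(c, -1), Add(-5, c)))
Mul(Function('s')(1), Function('b')(-2)) = Mul(1, Mul(Pow(-2, -1), Add(-5, -2))) = Mul(1, Mul(Rational(-1, 2), -7)) = Mul(1, Rational(7, 2)) = Rational(7, 2)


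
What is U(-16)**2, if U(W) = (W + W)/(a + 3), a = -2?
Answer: 1024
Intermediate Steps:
U(W) = 2*W (U(W) = (W + W)/(-2 + 3) = (2*W)/1 = (2*W)*1 = 2*W)
U(-16)**2 = (2*(-16))**2 = (-32)**2 = 1024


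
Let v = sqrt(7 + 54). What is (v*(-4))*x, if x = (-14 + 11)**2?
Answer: -36*sqrt(61) ≈ -281.17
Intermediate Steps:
v = sqrt(61) ≈ 7.8102
x = 9 (x = (-3)**2 = 9)
(v*(-4))*x = (sqrt(61)*(-4))*9 = -4*sqrt(61)*9 = -36*sqrt(61)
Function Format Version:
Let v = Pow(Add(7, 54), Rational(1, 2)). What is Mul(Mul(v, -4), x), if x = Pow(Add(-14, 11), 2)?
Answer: Mul(-36, Pow(61, Rational(1, 2))) ≈ -281.17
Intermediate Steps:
v = Pow(61, Rational(1, 2)) ≈ 7.8102
x = 9 (x = Pow(-3, 2) = 9)
Mul(Mul(v, -4), x) = Mul(Mul(Pow(61, Rational(1, 2)), -4), 9) = Mul(Mul(-4, Pow(61, Rational(1, 2))), 9) = Mul(-36, Pow(61, Rational(1, 2)))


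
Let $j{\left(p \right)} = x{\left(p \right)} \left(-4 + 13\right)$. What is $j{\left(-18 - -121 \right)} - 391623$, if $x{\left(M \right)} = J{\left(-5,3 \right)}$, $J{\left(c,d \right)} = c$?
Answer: $-391668$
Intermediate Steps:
$x{\left(M \right)} = -5$
$j{\left(p \right)} = -45$ ($j{\left(p \right)} = - 5 \left(-4 + 13\right) = \left(-5\right) 9 = -45$)
$j{\left(-18 - -121 \right)} - 391623 = -45 - 391623 = -391668$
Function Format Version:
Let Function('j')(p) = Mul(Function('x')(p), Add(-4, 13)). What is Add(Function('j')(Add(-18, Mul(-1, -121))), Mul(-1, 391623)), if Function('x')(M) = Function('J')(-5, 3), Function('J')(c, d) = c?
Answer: -391668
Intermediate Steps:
Function('x')(M) = -5
Function('j')(p) = -45 (Function('j')(p) = Mul(-5, Add(-4, 13)) = Mul(-5, 9) = -45)
Add(Function('j')(Add(-18, Mul(-1, -121))), Mul(-1, 391623)) = Add(-45, Mul(-1, 391623)) = Add(-45, -391623) = -391668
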